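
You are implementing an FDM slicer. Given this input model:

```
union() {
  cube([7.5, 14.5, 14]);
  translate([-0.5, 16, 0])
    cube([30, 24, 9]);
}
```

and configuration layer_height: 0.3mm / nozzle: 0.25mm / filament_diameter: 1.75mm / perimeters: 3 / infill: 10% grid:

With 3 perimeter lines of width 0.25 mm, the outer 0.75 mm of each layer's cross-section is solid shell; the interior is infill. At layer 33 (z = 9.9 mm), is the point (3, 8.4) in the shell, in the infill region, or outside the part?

infill

At z = 9.9 mm: the 7.5×14.5 cube contributes its full rectangle; the cube at (-0.5, 16) does not reach this height (z outside [0, 9]); Combining (union): only the 7.5×14.5 cube is present, so the union is just that shape — 1 connected region. Overall, the cross-section is a single solid region. The nearest boundary edge runs (0.00, 14.50)→(0.00, 0.00); distance from the point to it = 3.00 mm. The point is inside the cross-section and 3.00 mm from the nearest boundary — more than the 0.75 mm shell width (3 × 0.25), so it's in the infill interior.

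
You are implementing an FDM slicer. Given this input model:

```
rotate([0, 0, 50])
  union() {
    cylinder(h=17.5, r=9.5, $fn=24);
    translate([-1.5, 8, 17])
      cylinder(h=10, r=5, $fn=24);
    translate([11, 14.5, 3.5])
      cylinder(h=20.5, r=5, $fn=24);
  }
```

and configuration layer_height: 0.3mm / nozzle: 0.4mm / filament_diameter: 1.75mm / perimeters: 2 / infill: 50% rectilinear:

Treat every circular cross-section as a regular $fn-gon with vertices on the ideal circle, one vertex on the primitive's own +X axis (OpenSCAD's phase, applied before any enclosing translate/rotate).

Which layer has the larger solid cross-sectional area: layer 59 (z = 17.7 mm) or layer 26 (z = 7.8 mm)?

Layer 59 (z = 17.7): the cylinder is absent (z outside [0, 17.5]); the cylinder at (-1.5, 8): section is a regular 24-gon, circumradius r=5 (area = (24/2)·5.000²·sin(360°/24) = 77.65 mm²); the cylinder at (11, 14.5): section is a regular 24-gon, circumradius r=5 (area = (24/2)·5.000²·sin(360°/24) = 77.65 mm²); Combining (union): the 2 present regions are separate (no shared area or edge), so areas and boundary lengths simply add and each stays a separate island — area = 155.29 mm²; (rotated 50° about Z; rotation is an isometry so areas/perimeters/island counts are preserved). So its area = 155.29 mm². Layer 26 (z = 7.8): the cylinder: section is a regular 24-gon, circumradius r=9.5 (area = (24/2)·9.500²·sin(360°/24) = 280.30 mm²); the cylinder at (-1.5, 8) is absent (z outside [17, 27]); the r=5 cylinder at (11, 14.5) contributes a regular 24-gon of circumradius 5 (area = (24/2)·5.000²·sin(360°/24) = 77.65 mm²); Combining (union): the 2 present regions are separate (no shared area or edge), so areas and boundary lengths simply add and each stays a separate island — area = 357.95 mm²; (whole slice rotated 50° about Z — lengths, areas and connectivity unchanged). So its area = 357.95 mm². Layer 26 is larger (357.95 vs 155.29 mm²).

layer 26 (z = 7.8 mm)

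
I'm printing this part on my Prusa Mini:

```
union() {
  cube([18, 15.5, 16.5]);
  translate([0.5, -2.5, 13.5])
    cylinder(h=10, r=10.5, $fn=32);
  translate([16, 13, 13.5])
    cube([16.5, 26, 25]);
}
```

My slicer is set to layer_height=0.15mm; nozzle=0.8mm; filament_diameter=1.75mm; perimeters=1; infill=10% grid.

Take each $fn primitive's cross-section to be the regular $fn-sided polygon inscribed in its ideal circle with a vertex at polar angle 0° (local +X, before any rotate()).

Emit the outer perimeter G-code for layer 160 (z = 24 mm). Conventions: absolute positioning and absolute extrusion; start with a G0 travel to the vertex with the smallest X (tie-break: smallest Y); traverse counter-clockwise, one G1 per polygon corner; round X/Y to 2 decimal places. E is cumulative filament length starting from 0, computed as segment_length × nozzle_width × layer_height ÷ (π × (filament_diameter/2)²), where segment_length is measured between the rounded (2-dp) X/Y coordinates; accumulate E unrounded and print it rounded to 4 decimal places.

G0 X16.00 Y13.00 Z24.00
G1 X32.50 Y13.00 E0.8232
G1 X32.50 Y39.00 E2.1203
G1 X16.00 Y39.00 E2.9435
G1 X16.00 Y13.00 E4.2407

At z = 24 mm: the cube does not reach this height (z outside [0, 16.5]); the cylinder at (0.5, -2.5) does not reach this height (z outside [13.5, 23.5]); the cube at (16, 13) (footprint 16.5×26) is included at this height; Taking the union: only the 16.5×26 cube at (16, 13) is present, so the union is just that shape — 1 connected region. The outline is a single polygon with 4 vertices. Extrusion per mm of travel: 0.8 × 0.15 / (π × 0.875²) = 0.049890. Accumulating E over each segment gives final E = 4.2407.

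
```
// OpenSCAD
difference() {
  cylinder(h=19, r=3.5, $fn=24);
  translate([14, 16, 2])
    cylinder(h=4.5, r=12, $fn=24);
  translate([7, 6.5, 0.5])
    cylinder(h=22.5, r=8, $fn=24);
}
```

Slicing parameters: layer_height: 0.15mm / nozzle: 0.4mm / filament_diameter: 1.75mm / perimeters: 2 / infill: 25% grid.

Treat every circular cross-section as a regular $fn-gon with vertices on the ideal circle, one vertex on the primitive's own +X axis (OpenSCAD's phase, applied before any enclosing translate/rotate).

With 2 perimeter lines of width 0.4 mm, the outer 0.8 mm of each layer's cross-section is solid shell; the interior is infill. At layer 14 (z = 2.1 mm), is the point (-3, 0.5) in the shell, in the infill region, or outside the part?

At z = 2.1 mm: the r=3.5 cylinder gives a regular 24-gon of circumradius 3.5 (constant along its height); the r=12 cylinder at (14, 16) gives a regular 24-gon of circumradius 12 (constant along its height); the r=8 cylinder at (7, 6.5) contributes a regular 24-gon of circumradius 8; After the difference (first − rest): starting from the r=3.5 cylinder, the r=12 cylinder at (14, 16) misses the remaining region (no effect); the r=8 cylinder at (7, 6.5) partially overlaps it — only the 7.23 mm² overlap (of its 198.77 mm²) is removed, clipping the outline — 1 connected region. Overall, the cross-section is a single solid region. The nearest boundary edge runs (-3.50, 0.00)→(-3.38, 0.91); distance from the point to it = 0.43 mm. The point is inside the cross-section, 0.43 mm from the nearest boundary — within the 0.8 mm shell band (2 × 0.4).

shell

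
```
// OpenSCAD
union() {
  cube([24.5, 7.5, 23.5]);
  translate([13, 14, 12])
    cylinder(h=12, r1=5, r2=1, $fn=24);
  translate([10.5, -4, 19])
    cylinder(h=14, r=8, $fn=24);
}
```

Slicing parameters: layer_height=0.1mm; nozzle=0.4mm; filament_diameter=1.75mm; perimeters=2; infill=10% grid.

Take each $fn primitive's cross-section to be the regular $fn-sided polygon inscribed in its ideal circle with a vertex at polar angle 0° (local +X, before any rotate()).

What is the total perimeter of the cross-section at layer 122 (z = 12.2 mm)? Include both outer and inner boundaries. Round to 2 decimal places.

At z = 12.2 mm: the cube is present — its section is the full 24.5×7.5 rectangle (perimeter 64.00 mm); the cone at (13, 14) contributes a regular 24-gon of circumradius 4.933 (interpolated between r1=5 and r2=1 at t=0.017) (perimeter = 2·24·4.933·sin(180°/24) = 30.91 mm); the cylinder at (10.5, -4) does not reach this height (z outside [19, 33]); Combining (union): the 2 present regions are separate (no shared area or edge), so areas and boundary lengths simply add and each stays a separate island — boundary = 94.91 mm. Overall, the cross-section has 2 separate islands. Total boundary length (outer) = 94.91 mm.

94.91 mm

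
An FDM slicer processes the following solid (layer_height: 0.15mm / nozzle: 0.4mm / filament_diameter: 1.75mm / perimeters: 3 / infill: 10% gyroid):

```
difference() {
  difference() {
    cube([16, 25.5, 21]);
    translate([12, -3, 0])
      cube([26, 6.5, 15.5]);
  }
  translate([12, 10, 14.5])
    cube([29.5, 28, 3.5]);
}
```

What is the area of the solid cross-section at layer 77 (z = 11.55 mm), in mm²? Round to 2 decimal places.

At z = 11.55 mm: the cube (footprint 16×25.5) is included at this height (area 408.00 mm²); the cube at (12, -3) is present — its section is the full 26×6.5 rectangle (area 169.00 mm²); Taking the first minus the rest: starting from the 16×25.5 cube (408.00 mm²), the 26×6.5 cube at (12, -3) partially overlaps it — only the 14.00 mm² overlap (of its 169.00 mm²) is removed, clipping the outline — area = 394.00 mm²; the cube at (12, 10) is not intersected at this z (z outside [14.5, 18]); Taking the first minus the rest: none of the subtracted shapes is present at this height, so that combined region is unchanged — area = 394.00 mm². Overall, the cross-section is a single solid region. Net area = 394.00 mm².

394.00 mm²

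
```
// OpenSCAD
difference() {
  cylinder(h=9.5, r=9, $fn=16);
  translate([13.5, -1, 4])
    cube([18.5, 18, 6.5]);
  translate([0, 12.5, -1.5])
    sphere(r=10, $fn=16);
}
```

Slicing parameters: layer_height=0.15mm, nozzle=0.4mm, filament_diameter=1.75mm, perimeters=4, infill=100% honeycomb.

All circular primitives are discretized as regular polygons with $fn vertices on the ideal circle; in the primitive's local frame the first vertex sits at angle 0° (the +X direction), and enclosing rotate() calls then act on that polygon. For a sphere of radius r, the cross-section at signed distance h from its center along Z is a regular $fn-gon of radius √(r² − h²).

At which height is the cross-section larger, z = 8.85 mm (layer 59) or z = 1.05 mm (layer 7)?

Layer 59 (z = 8.85): the r=9 cylinder contributes a regular 16-gon of circumradius 9 (area = (16/2)·9.000²·sin(360°/16) = 247.98 mm²); the cube at (13.5, -1) (footprint 18.5×18) is included at this height (area 333.00 mm²); the sphere at (0, 12.5) is absent (|z−center|=10.350 > r=10); After the difference (first − rest): starting from the r=9 cylinder (247.98 mm²), the 18.5×18 cube at (13.5, -1) misses the remaining region (no effect) — area = 247.98 mm². So its area = 247.98 mm². Layer 7 (z = 1.05): the r=9 cylinder gives a regular 16-gon of circumradius 9 (constant along its height) (area = (16/2)·9.000²·sin(360°/16) = 247.98 mm²); the cube at (13.5, -1) is absent (z outside [4, 10.5]); the r=10 sphere at (0, 12.5) slices to a regular 16-gon of circumradius 9.669 (√(r²−h²) with h=2.55 from center) (area = (16/2)·9.669²·sin(360°/16) = 286.24 mm²); After the difference (first − rest): starting from the r=9 cylinder (247.98 mm²), the r=10 sphere at (0, 12.5) partially overlaps it — only the 55.56 mm² overlap (of its 286.24 mm²) is removed, clipping the outline — area = 192.42 mm². So its area = 192.42 mm². Layer 59 is larger (247.98 vs 192.42 mm²).

layer 59 (z = 8.85 mm)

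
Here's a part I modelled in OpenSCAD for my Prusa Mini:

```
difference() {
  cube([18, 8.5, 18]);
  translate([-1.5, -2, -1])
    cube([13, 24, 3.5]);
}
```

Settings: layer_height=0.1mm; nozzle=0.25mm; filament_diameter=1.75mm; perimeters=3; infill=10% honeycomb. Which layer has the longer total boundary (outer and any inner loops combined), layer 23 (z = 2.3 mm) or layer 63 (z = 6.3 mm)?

layer 63 (z = 6.3 mm)

Layer 23 (z = 2.3): the 18×8.5 cube contributes its full rectangle (perimeter 53.00 mm); the cube at (-1.5, -2) is present — its section is the full 13×24 rectangle (perimeter 74.00 mm); After the difference (first − rest): starting from the 18×8.5 cube, the 13×24 cube at (-1.5, -2) partially overlaps it — only the 97.75 mm² overlap (of its 312.00 mm²) is removed, clipping the outline — boundary = 30.00 mm. So its perimeter = 30.00 mm. Layer 63 (z = 6.3): the 18×8.5 cube contributes its full rectangle (perimeter 53.00 mm); the cube at (-1.5, -2) does not reach this height (z outside [-1, 2.5]); Subtracting the remaining from the first: none of the subtracted shapes is present at this height, so the 18×8.5 cube is unchanged — boundary = 53.00 mm. So its perimeter = 53.00 mm. Layer 63 is larger (53.00 vs 30.00 mm).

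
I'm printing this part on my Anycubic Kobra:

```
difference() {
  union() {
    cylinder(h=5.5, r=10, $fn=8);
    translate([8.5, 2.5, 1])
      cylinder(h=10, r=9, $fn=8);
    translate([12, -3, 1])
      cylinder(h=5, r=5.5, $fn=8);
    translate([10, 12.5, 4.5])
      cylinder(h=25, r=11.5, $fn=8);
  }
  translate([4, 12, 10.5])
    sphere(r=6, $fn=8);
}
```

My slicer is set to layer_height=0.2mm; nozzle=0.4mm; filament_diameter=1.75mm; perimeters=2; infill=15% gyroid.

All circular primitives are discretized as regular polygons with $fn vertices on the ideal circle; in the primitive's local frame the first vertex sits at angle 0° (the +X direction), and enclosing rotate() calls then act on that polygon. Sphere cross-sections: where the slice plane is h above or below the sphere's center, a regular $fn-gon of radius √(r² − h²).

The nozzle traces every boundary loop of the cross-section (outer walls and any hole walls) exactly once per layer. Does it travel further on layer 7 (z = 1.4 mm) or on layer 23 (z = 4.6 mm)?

Layer 7 (z = 1.4): the r=10 cylinder gives a regular 8-gon of circumradius 10 (constant along its height) (perimeter = 2·8·10.000·sin(180°/8) = 61.23 mm); the r=9 cylinder at (8.5, 2.5) gives a regular 8-gon of circumradius 9 (constant along its height) (perimeter = 2·8·9.000·sin(180°/8) = 55.11 mm); the cylinder at (12, -3): section is a regular 8-gon, circumradius r=5.5 (perimeter = 2·8·5.500·sin(180°/8) = 33.68 mm); the cylinder at (10, 12.5) is absent (z outside [4.5, 29.5]); Merging all regions: the regions partially overlap (shared area 159.34 mm²), so the edge portions inside another operand are dropped and the merged outline is re-measured after clipping — boundary = 82.00 mm; the sphere at (4, 12) is not intersected at this z (|z−center|=9.100 > r=6); Subtracting the remaining from the first: none of the subtracted shapes is present at this height, so the result so far is unchanged — boundary = 82.00 mm. So its perimeter = 82.00 mm. Layer 23 (z = 4.6): the r=10 cylinder contributes a regular 8-gon of circumradius 10 (perimeter = 2·8·10.000·sin(180°/8) = 61.23 mm); the cylinder at (8.5, 2.5): section is a regular 8-gon, circumradius r=9 (perimeter = 2·8·9.000·sin(180°/8) = 55.11 mm); the r=5.5 cylinder at (12, -3) contributes a regular 8-gon of circumradius 5.5 (perimeter = 2·8·5.500·sin(180°/8) = 33.68 mm); the r=11.5 cylinder at (10, 12.5) gives a regular 8-gon of circumradius 11.5 (constant along its height) (perimeter = 2·8·11.500·sin(180°/8) = 70.41 mm); Merging all regions: the regions partially overlap (shared area 271.69 mm²), so the edge portions inside another operand are dropped and the merged outline is re-measured after clipping — boundary = 108.27 mm; the r=6 sphere at (4, 12) slices to a regular 8-gon of circumradius 1.091 (√(r²−h²) with h=5.9 from center) (perimeter = 2·8·1.091·sin(180°/8) = 6.68 mm); Subtracting the remaining from the first: starting from the result so far, the r=6 sphere at (4, 12) lies wholly inside it (removes its full 3.37 mm² and its 6.68 mm outline becomes a hole wall) — boundary (outer + 1 inner loop) = 114.95 mm. So its perimeter = 114.95 mm. Layer 23 is larger (114.95 vs 82.00 mm).

layer 23 (z = 4.6 mm)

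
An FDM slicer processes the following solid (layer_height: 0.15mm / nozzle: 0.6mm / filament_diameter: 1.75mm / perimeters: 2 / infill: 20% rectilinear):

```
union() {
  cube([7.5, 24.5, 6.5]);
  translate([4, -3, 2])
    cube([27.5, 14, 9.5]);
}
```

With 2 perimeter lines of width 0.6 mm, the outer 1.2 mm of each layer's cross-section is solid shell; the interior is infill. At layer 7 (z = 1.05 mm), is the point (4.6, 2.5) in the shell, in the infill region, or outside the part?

infill

At z = 1.05 mm: the cube (footprint 7.5×24.5) is included at this height; the cube at (4, -3) does not reach this height (z outside [2, 11.5]); Combining (union): only the 7.5×24.5 cube is present, so the union is just that shape — 1 connected region. Overall, the cross-section is a single solid region. The nearest boundary edge runs (0.00, 0.00)→(7.50, 0.00); distance from the point to it = 2.50 mm. The point is inside the cross-section and 2.50 mm from the nearest boundary — more than the 1.2 mm shell width (2 × 0.6), so it's in the infill interior.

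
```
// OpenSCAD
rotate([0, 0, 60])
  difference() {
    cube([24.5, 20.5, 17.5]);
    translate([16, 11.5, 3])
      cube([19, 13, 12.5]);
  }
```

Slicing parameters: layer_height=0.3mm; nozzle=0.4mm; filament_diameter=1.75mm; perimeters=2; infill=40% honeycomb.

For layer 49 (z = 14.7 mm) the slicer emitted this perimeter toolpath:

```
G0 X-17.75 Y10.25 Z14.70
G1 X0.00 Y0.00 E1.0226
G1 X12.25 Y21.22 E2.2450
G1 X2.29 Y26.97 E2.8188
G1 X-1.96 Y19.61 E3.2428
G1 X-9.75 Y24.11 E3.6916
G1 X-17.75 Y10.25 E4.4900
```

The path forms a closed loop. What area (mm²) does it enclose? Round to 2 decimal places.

Apply the shoelace formula to the sequence of (X, Y) vertices; enclosed area = 425.76 mm².

425.76 mm²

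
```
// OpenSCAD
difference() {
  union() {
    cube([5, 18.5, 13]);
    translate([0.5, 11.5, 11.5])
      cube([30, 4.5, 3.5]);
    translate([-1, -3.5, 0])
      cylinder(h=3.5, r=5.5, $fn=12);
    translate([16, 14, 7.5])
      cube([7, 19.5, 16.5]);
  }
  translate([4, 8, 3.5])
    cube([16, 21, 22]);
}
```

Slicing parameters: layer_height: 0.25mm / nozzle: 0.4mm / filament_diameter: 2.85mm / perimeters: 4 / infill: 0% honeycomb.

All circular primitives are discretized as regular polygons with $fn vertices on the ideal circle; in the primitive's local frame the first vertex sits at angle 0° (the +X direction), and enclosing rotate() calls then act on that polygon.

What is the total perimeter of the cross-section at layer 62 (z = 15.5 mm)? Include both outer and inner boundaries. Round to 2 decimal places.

53.00 mm

At z = 15.5 mm: the cube does not reach this height (z outside [0, 13]); the cube at (0.5, 11.5) does not reach this height (z outside [11.5, 15]); the cylinder at (-1, -3.5) does not reach this height (z outside [0, 3.5]); the cube at (16, 14) (footprint 7×19.5) is included at this height (perimeter 53.00 mm); Taking the union: only the 7×19.5 cube at (16, 14) is present, so the union is just that shape — boundary = 53.00 mm; the cube at (4, 8) is present — its section is the full 16×21 rectangle (perimeter 74.00 mm); After the difference (first − rest): starting from the result so far, the 16×21 cube at (4, 8) partially overlaps it — only the 60.00 mm² overlap (of its 336.00 mm²) is removed, clipping the outline — boundary = 53.00 mm. Overall, the cross-section is a single solid region. Total boundary length (outer) = 53.00 mm.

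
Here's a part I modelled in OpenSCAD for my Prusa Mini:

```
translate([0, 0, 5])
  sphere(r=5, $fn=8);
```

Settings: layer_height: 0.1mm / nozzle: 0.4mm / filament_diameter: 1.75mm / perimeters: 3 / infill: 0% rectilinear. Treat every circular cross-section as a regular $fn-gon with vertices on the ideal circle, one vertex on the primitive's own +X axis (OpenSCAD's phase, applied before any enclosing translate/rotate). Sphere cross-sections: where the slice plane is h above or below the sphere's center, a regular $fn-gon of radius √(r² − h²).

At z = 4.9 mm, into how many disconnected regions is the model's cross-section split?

At z = 4.9 mm: the r=5 sphere contributes a regular 8-gon of circumradius √(5²−0.1²) = 4.999. The result has 1 disconnected region.

1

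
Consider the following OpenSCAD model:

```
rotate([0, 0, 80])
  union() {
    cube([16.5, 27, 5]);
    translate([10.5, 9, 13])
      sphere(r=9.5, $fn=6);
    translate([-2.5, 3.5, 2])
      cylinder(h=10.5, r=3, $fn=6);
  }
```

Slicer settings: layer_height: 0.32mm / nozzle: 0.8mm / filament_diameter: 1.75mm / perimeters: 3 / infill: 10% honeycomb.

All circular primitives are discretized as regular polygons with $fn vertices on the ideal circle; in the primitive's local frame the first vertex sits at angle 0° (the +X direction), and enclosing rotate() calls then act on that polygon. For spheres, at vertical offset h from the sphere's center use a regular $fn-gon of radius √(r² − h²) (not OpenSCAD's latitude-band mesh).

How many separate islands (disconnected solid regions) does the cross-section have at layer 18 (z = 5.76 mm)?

2

At z = 5.76 mm: the cube is absent (z outside [0, 5]); the sphere at (10.5, 9): section is a regular 6-gon, circumradius = √(r²−h²) = √(9.5²−7.24²) = 6.151; the cylinder at (-2.5, 3.5): section is a regular 6-gon, circumradius r=3; Taking the union: the 2 present regions are separate (no shared area or edge), so areas and boundary lengths simply add and each stays a separate island — 2 connected regions; (rotated 80° about Z; rotation is an isometry so areas/perimeters/island counts are preserved). Overall, the cross-section has 2 separate islands. Island count = 2.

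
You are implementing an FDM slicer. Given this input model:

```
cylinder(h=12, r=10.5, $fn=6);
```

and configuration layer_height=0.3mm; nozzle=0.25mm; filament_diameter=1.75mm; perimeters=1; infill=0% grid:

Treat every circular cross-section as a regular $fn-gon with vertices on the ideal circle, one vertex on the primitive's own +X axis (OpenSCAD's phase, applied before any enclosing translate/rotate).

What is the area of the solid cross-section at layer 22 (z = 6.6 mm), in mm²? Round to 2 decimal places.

At z = 6.6 mm: the cylinder: section is a regular 6-gon, circumradius r=10.5 (area = (6/2)·10.500²·sin(360°/6) = 286.44 mm²). Overall, the cross-section is a single solid region. Net area = 286.44 mm².

286.44 mm²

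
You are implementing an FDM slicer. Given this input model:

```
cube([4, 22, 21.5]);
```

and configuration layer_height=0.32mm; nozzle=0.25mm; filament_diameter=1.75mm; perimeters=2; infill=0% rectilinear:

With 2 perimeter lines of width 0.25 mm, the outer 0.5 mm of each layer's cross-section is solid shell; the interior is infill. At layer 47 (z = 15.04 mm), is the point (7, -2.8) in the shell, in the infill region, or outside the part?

At z = 15.04 mm: the cube is present — its section is the full 4×22 rectangle. Overall, the cross-section is a single solid region. The nearest boundary edge runs (0.00, 0.00)→(4.00, 0.00); distance from the point to it = 4.10 mm. The point is not inside any of the regions above, so it lies outside the cross-section (4.10 mm from the nearest boundary).

outside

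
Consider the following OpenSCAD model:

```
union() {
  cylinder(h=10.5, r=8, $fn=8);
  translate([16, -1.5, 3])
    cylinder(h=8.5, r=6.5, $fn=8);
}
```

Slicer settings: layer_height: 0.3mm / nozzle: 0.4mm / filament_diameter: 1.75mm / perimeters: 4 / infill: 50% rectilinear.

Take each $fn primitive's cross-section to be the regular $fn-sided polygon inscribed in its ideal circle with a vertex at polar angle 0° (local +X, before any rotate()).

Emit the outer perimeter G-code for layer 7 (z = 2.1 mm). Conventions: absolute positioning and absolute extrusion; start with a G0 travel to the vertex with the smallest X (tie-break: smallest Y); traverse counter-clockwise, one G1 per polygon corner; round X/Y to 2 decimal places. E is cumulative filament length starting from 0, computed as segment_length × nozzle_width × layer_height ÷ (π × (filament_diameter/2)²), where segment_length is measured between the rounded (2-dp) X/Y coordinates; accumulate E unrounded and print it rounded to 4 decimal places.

At z = 2.1 mm: the r=8 cylinder contributes a regular 8-gon of circumradius 8; the cylinder at (16, -1.5) does not reach this height (z outside [3, 11.5]); Merging all regions: only the r=8 cylinder is present, so the union is just that shape — 1 connected region. The outline is a single polygon with 8 vertices. Extrusion per mm of travel: 0.4 × 0.3 / (π × 0.875²) = 0.049890. Accumulating E over each segment gives final E = 2.4445.

G0 X-8.00 Y0.00 Z2.10
G1 X-5.66 Y-5.66 E0.3056
G1 X0.00 Y-8.00 E0.6111
G1 X5.66 Y-5.66 E0.9167
G1 X8.00 Y0.00 E1.2222
G1 X5.66 Y5.66 E1.5278
G1 X0.00 Y8.00 E1.8334
G1 X-5.66 Y5.66 E2.1389
G1 X-8.00 Y0.00 E2.4445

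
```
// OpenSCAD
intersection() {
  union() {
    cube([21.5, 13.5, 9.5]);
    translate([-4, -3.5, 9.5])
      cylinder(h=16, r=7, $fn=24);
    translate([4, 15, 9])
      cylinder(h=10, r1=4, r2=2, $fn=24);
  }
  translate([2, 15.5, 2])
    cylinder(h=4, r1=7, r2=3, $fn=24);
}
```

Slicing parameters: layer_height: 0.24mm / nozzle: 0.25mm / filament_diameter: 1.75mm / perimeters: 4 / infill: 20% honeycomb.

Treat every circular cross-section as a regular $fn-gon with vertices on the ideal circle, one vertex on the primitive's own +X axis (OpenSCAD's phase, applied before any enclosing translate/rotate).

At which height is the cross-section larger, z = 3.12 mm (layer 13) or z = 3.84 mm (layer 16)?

layer 13 (z = 3.12 mm)

Layer 13 (z = 3.12): the cube is present — its section is the full 21.5×13.5 rectangle (area 290.25 mm²); the cylinder at (-4, -3.5) does not reach this height (z outside [9.5, 25.5]); the cone at (4, 15) does not reach this height (z outside [9, 19]); Combining (union): only the 21.5×13.5 cube is present, so the union is just that shape — area = 290.25 mm²; the cone at (2, 15.5): at t=0.280 of its height the radius interpolates to r₁+(r₂−r₁)t = 5.880, giving a regular 24-gon of that circumradius (area = (24/2)·5.880²·sin(360°/24) = 107.38 mm²); Keeping only the common overlap: the cone at (2, 15.5) partially overlaps that combined region; clipping to the common part keeps 22.85 mm² — area = 22.85 mm². So its area = 22.85 mm². Layer 16 (z = 3.84): the cube is present — its section is the full 21.5×13.5 rectangle (area 290.25 mm²); the cylinder at (-4, -3.5) is absent (z outside [9.5, 25.5]); the cone at (4, 15) is absent (z outside [9, 19]); Combining (union): only the 21.5×13.5 cube is present, so the union is just that shape — area = 290.25 mm²; the cone at (2, 15.5): at t=0.460 of its height the radius interpolates to r₁+(r₂−r₁)t = 5.160, giving a regular 24-gon of that circumradius (area = (24/2)·5.160²·sin(360°/24) = 82.69 mm²); Taking the intersection: the cone at (2, 15.5) partially overlaps the result so far; clipping to the common part keeps 16.67 mm² — area = 16.67 mm². So its area = 16.67 mm². Layer 13 is larger (22.85 vs 16.67 mm²).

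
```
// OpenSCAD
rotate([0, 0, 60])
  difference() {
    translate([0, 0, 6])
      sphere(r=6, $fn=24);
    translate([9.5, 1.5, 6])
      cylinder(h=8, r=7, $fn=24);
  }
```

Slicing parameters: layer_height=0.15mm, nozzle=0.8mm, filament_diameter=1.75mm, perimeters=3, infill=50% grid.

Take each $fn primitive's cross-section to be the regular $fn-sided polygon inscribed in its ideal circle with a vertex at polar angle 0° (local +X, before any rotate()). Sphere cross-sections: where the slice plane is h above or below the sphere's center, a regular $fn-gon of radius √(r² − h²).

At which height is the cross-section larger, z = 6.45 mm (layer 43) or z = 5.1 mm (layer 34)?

layer 34 (z = 5.1 mm)

Layer 43 (z = 6.45): the r=6 sphere slices to a regular 24-gon of circumradius 5.983 (√(r²−h²) with h=0.45 from center) (area = (24/2)·5.983²·sin(360°/24) = 111.18 mm²); the r=7 cylinder at (9.5, 1.5) contributes a regular 24-gon of circumradius 7 (area = (24/2)·7.000²·sin(360°/24) = 152.19 mm²); Taking the first minus the rest: starting from the r=6 sphere (111.18 mm²), the r=7 cylinder at (9.5, 1.5) partially overlaps it — only the 19.35 mm² overlap (of its 152.19 mm²) is removed, clipping the outline — area = 91.83 mm²; (rotated 60° about Z; rotation is an isometry so areas/perimeters/island counts are preserved). So its area = 91.83 mm². Layer 34 (z = 5.1): the sphere: section is a regular 24-gon, circumradius = √(r²−h²) = √(6²−0.9²) = 5.932 (area = (24/2)·5.932²·sin(360°/24) = 109.29 mm²); the cylinder at (9.5, 1.5) does not reach this height (z outside [6, 14]); Subtracting the remaining from the first: none of the subtracted shapes is present at this height, so the r=6 sphere is unchanged — area = 109.29 mm²; (rotated 60° about Z; rotation is an isometry so areas/perimeters/island counts are preserved). So its area = 109.29 mm². Layer 34 is larger (109.29 vs 91.83 mm²).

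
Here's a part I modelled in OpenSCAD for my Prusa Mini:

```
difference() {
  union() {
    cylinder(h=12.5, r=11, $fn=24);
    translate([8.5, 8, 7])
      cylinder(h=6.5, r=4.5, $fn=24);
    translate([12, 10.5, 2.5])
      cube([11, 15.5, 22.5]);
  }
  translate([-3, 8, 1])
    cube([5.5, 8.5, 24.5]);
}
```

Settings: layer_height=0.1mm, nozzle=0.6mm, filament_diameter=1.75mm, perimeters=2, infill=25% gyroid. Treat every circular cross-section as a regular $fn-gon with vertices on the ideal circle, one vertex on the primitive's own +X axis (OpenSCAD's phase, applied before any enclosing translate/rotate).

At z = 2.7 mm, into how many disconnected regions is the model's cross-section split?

At z = 2.7 mm: the r=11 cylinder gives a regular 24-gon of circumradius 11 (constant along its height); the cylinder at (8.5, 8) is absent (z outside [7, 13.5]); the 11×15.5 cube at (12, 10.5) contributes its full rectangle; Merging all regions: the 2 present regions are separate (no shared area or edge), so areas and boundary lengths simply add and each stays a separate island — 2 connected regions; the cube at (-3, 8) (footprint 5.5×8.5) is included at this height; After the difference (first − rest): starting from the result so far, the 5.5×8.5 cube at (-3, 8) partially overlaps it — only the 15.49 mm² overlap (of its 46.75 mm²) is removed, clipping the outline — 2 connected regions. The result has 2 disconnected regions.

2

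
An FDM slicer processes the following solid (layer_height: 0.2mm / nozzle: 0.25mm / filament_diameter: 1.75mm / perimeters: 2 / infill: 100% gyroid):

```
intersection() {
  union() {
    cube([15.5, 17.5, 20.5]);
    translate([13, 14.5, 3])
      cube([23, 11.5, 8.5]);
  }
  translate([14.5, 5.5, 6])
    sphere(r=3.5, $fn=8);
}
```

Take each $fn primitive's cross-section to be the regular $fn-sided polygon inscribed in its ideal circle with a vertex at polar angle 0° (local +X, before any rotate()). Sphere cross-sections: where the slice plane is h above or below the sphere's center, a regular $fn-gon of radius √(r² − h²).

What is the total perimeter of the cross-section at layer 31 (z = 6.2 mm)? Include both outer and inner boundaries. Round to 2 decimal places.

19.02 mm

At z = 6.2 mm: the cube is present — its section is the full 15.5×17.5 rectangle (perimeter 66.00 mm); the 23×11.5 cube at (13, 14.5) contributes its full rectangle (perimeter 69.00 mm); Combining (union): the regions partially overlap (shared area 7.50 mm²), so the edge portions inside another operand are dropped and the merged outline is re-measured after clipping — boundary = 124.00 mm; the sphere at (14.5, 5.5): section is a regular 8-gon, circumradius = √(r²−h²) = √(3.5²−0.2²) = 3.494 (perimeter = 2·8·3.494·sin(180°/8) = 21.40 mm); Keeping only the common overlap: the r=3.5 sphere at (14.5, 5.5) partially overlaps that combined region; clipping to the common part keeps 23.84 mm² — boundary = 19.02 mm. Overall, the cross-section is a single solid region. Total boundary length (outer) = 19.02 mm.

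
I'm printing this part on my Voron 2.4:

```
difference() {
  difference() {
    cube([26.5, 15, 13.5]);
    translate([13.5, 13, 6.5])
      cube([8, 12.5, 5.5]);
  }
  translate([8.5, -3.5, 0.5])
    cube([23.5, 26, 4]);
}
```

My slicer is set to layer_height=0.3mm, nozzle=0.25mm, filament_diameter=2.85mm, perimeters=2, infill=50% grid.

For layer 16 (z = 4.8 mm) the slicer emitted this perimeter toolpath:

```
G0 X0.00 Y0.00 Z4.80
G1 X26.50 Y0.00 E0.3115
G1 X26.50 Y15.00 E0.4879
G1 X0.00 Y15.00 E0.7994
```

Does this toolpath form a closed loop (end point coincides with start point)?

Start point (G0): (0.00, 0.00). End point (last G1): the path does not return to the start — open.

no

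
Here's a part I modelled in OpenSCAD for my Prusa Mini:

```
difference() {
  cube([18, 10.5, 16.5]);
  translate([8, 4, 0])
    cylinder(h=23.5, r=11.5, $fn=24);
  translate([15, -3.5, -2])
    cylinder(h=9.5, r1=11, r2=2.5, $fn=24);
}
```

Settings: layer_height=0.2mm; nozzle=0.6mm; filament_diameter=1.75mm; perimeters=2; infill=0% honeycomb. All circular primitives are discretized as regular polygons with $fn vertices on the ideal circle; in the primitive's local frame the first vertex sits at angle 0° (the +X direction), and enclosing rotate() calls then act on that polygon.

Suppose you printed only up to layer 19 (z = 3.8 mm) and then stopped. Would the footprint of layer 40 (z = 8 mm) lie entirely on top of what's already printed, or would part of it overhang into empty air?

Compare the two slices. At z = 3.8: the cube is present — its section is the full 18×10.5 rectangle (area 189.00 mm²); the r=11.5 cylinder at (8, 4) contributes a regular 24-gon of circumradius 11.5 (area = (24/2)·11.500²·sin(360°/24) = 410.75 mm²); the cone at (15, -3.5) (r1=11→r2=2.5) has section circumradius 5.811 here — a regular 24-gon (area = (24/2)·5.811²·sin(360°/24) = 104.86 mm²); After the difference (first − rest): starting from the 18×10.5 cube (189.00 mm²), the r=11.5 cylinder at (8, 4) partially overlaps it — only the 188.75 mm² overlap (of its 410.75 mm²) is removed, clipping the outline; the cone at (15, -3.5) misses the remaining region (no effect) — area = 0.25 mm². At z = 8: the 18×10.5 cube contributes its full rectangle (area 189.00 mm²); the cylinder at (8, 4): section is a regular 24-gon, circumradius r=11.5 (area = (24/2)·11.500²·sin(360°/24) = 410.75 mm²); the cone at (15, -3.5) is not intersected at this z (z outside [-2, 7.5]); Subtracting the remaining from the first: starting from the 18×10.5 cube (189.00 mm²), the r=11.5 cylinder at (8, 4) partially overlaps it — only the 188.75 mm² overlap (of its 410.75 mm²) is removed, clipping the outline — area = 0.25 mm². Checking containment: the cross-section at z = 8 is a subset of the cross-section at z = 3.8.

entirely on top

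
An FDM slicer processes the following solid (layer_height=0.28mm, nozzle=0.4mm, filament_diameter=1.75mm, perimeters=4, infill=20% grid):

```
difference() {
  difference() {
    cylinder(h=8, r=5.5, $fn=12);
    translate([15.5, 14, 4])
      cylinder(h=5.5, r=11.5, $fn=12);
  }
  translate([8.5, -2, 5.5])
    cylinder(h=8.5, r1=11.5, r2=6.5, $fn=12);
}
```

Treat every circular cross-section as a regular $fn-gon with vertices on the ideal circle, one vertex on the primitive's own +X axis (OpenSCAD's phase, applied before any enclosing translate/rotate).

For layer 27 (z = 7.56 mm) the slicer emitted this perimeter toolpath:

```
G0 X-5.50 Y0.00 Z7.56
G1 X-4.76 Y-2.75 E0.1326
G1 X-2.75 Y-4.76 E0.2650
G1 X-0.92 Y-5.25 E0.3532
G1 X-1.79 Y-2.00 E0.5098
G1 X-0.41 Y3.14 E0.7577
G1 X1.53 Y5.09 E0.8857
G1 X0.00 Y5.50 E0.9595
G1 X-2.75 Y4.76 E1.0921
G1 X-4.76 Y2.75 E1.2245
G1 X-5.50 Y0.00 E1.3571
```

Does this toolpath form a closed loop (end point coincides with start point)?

yes

Start point (G0): (-5.50, 0.00). End point (last G1): the path returns to the start — closed.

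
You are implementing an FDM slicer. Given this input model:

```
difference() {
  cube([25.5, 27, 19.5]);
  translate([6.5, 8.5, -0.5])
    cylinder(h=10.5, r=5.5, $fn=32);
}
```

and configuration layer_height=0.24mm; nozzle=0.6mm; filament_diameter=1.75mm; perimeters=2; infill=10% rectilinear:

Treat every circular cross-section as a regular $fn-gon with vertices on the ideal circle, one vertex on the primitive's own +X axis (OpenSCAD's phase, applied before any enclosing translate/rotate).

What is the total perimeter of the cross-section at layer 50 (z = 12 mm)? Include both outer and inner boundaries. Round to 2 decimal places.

At z = 12 mm: the cube (footprint 25.5×27) is included at this height (perimeter 105.00 mm); the cylinder at (6.5, 8.5) is absent (z outside [-0.5, 10]); Taking the first minus the rest: none of the subtracted shapes is present at this height, so the 25.5×27 cube is unchanged — boundary = 105.00 mm. Overall, the cross-section is a single solid region. Total boundary length (outer) = 105.00 mm.

105.00 mm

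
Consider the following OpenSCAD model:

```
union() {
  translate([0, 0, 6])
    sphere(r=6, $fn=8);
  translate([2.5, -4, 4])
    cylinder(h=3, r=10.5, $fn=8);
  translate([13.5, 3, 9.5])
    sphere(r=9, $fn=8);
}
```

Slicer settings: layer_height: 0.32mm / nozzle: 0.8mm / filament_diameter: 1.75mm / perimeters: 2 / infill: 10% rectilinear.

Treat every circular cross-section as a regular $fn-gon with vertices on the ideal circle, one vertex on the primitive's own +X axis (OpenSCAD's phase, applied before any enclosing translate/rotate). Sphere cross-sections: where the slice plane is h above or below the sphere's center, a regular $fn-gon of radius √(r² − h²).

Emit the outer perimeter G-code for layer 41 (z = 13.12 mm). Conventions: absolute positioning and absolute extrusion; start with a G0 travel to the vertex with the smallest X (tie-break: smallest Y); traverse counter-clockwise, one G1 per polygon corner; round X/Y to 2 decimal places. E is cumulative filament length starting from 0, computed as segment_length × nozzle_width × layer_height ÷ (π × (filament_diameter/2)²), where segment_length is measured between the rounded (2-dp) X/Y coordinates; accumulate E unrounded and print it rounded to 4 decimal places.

At z = 13.12 mm: the sphere is not intersected at this z (|z−center|=7.120 > r=6); the cylinder at (2.5, -4) does not reach this height (z outside [4, 7]); the r=9 sphere at (13.5, 3) contributes a regular 8-gon of circumradius √(9²−3.62²) = 8.240; Merging all regions: only the r=9 sphere at (13.5, 3) is present, so the union is just that shape — 1 connected region. The outline is a single polygon with 8 vertices. Extrusion per mm of travel: 0.8 × 0.32 / (π × 0.875²) = 0.106432. Accumulating E over each segment gives final E = 5.3714.

G0 X5.26 Y3.00 Z13.12
G1 X7.67 Y-2.83 E0.6714
G1 X13.50 Y-5.24 E1.3429
G1 X19.33 Y-2.83 E2.0143
G1 X21.74 Y3.00 E2.6857
G1 X19.33 Y8.83 E3.3571
G1 X13.50 Y11.24 E4.0286
G1 X7.67 Y8.83 E4.7000
G1 X5.26 Y3.00 E5.3714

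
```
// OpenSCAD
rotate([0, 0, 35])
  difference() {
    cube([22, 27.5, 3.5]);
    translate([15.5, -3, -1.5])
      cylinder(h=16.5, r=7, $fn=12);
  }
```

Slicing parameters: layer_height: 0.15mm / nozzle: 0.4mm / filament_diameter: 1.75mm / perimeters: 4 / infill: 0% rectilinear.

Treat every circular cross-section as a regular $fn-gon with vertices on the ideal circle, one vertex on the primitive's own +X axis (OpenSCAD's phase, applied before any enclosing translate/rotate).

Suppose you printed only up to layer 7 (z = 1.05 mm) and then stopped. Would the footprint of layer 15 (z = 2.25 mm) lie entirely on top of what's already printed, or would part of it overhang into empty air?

Compare the two slices. At z = 1.05: the 22×27.5 cube contributes its full rectangle (area 605.00 mm²); the r=7 cylinder at (15.5, -3) gives a regular 12-gon of circumradius 7 (constant along its height) (area = (12/2)·7.000²·sin(360°/12) = 147.00 mm²); Subtracting the remaining from the first: starting from the 22×27.5 cube (605.00 mm²), the r=7 cylinder at (15.5, -3) partially overlaps it — only the 33.91 mm² overlap (of its 147.00 mm²) is removed, clipping the outline — area = 571.09 mm²; (whole slice rotated 35° about Z — lengths, areas and connectivity unchanged). At z = 2.25: the 22×27.5 cube contributes its full rectangle (area 605.00 mm²); the cylinder at (15.5, -3): section is a regular 12-gon, circumradius r=7 (area = (12/2)·7.000²·sin(360°/12) = 147.00 mm²); Taking the first minus the rest: starting from the 22×27.5 cube (605.00 mm²), the r=7 cylinder at (15.5, -3) partially overlaps it — only the 33.91 mm² overlap (of its 147.00 mm²) is removed, clipping the outline — area = 571.09 mm²; (rotated 35° about Z; rotation is an isometry so areas/perimeters/island counts are preserved). Checking containment: the cross-section at z = 2.25 is a subset of the cross-section at z = 1.05.

entirely on top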